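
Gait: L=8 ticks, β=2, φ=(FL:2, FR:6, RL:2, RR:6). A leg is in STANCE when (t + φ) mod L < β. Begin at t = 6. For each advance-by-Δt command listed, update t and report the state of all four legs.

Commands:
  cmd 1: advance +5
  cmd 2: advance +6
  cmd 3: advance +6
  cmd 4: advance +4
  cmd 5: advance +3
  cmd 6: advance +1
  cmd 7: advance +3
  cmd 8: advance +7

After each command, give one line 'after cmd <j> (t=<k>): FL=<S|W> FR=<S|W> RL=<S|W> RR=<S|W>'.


after cmd 1 (t=11): FL=W FR=S RL=W RR=S
after cmd 2 (t=17): FL=W FR=W RL=W RR=W
after cmd 3 (t=23): FL=S FR=W RL=S RR=W
after cmd 4 (t=27): FL=W FR=S RL=W RR=S
after cmd 5 (t=30): FL=S FR=W RL=S RR=W
after cmd 6 (t=31): FL=S FR=W RL=S RR=W
after cmd 7 (t=34): FL=W FR=S RL=W RR=S
after cmd 8 (t=41): FL=W FR=W RL=W RR=W

start t=6: FL=S FR=W RL=S RR=W
cmd 1: advance +5 → t=11, phase=(5,1,5,1) → FL=W FR=S RL=W RR=S
cmd 2: advance +6 → t=17, phase=(3,7,3,7) → FL=W FR=W RL=W RR=W
cmd 3: advance +6 → t=23, phase=(1,5,1,5) → FL=S FR=W RL=S RR=W
cmd 4: advance +4 → t=27, phase=(5,1,5,1) → FL=W FR=S RL=W RR=S
cmd 5: advance +3 → t=30, phase=(0,4,0,4) → FL=S FR=W RL=S RR=W
cmd 6: advance +1 → t=31, phase=(1,5,1,5) → FL=S FR=W RL=S RR=W
cmd 7: advance +3 → t=34, phase=(4,0,4,0) → FL=W FR=S RL=W RR=S
cmd 8: advance +7 → t=41, phase=(3,7,3,7) → FL=W FR=W RL=W RR=W


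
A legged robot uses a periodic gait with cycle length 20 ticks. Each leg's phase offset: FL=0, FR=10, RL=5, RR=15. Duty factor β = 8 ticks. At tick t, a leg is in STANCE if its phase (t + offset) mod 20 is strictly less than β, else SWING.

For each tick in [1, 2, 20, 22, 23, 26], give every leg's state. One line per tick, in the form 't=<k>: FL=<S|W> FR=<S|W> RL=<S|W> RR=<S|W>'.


t=1: FL=S FR=W RL=S RR=W
t=2: FL=S FR=W RL=S RR=W
t=20: FL=S FR=W RL=S RR=W
t=22: FL=S FR=W RL=S RR=W
t=23: FL=S FR=W RL=W RR=W
t=26: FL=S FR=W RL=W RR=S

t=1: phase=(1,11,6,16) vs β=8 → FL=S FR=W RL=S RR=W
t=2: phase=(2,12,7,17) vs β=8 → FL=S FR=W RL=S RR=W
t=20: phase=(0,10,5,15) vs β=8 → FL=S FR=W RL=S RR=W
t=22: phase=(2,12,7,17) vs β=8 → FL=S FR=W RL=S RR=W
t=23: phase=(3,13,8,18) vs β=8 → FL=S FR=W RL=W RR=W
t=26: phase=(6,16,11,1) vs β=8 → FL=S FR=W RL=W RR=S


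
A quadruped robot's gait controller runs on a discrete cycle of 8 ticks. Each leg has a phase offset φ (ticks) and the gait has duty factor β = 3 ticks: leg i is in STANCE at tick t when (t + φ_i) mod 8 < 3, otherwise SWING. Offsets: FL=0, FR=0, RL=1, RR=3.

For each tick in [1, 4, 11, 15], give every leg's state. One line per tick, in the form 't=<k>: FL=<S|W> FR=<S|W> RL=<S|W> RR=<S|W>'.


t=1: phase=(1,1,2,4) vs β=3 → FL=S FR=S RL=S RR=W
t=4: phase=(4,4,5,7) vs β=3 → FL=W FR=W RL=W RR=W
t=11: phase=(3,3,4,6) vs β=3 → FL=W FR=W RL=W RR=W
t=15: phase=(7,7,0,2) vs β=3 → FL=W FR=W RL=S RR=S

t=1: FL=S FR=S RL=S RR=W
t=4: FL=W FR=W RL=W RR=W
t=11: FL=W FR=W RL=W RR=W
t=15: FL=W FR=W RL=S RR=S


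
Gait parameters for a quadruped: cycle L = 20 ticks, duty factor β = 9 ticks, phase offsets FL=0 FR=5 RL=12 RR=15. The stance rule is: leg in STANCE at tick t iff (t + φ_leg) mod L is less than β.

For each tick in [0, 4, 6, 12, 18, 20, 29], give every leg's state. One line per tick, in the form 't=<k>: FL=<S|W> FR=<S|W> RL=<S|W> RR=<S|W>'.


t=0: phase=(0,5,12,15) vs β=9 → FL=S FR=S RL=W RR=W
t=4: phase=(4,9,16,19) vs β=9 → FL=S FR=W RL=W RR=W
t=6: phase=(6,11,18,1) vs β=9 → FL=S FR=W RL=W RR=S
t=12: phase=(12,17,4,7) vs β=9 → FL=W FR=W RL=S RR=S
t=18: phase=(18,3,10,13) vs β=9 → FL=W FR=S RL=W RR=W
t=20: phase=(0,5,12,15) vs β=9 → FL=S FR=S RL=W RR=W
t=29: phase=(9,14,1,4) vs β=9 → FL=W FR=W RL=S RR=S

t=0: FL=S FR=S RL=W RR=W
t=4: FL=S FR=W RL=W RR=W
t=6: FL=S FR=W RL=W RR=S
t=12: FL=W FR=W RL=S RR=S
t=18: FL=W FR=S RL=W RR=W
t=20: FL=S FR=S RL=W RR=W
t=29: FL=W FR=W RL=S RR=S


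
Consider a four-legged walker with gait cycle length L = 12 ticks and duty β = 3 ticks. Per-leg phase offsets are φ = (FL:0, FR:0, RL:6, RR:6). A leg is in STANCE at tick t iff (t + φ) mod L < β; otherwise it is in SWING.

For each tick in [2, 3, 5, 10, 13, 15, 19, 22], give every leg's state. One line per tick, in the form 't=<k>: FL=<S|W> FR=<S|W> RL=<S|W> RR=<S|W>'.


t=2: FL=S FR=S RL=W RR=W
t=3: FL=W FR=W RL=W RR=W
t=5: FL=W FR=W RL=W RR=W
t=10: FL=W FR=W RL=W RR=W
t=13: FL=S FR=S RL=W RR=W
t=15: FL=W FR=W RL=W RR=W
t=19: FL=W FR=W RL=S RR=S
t=22: FL=W FR=W RL=W RR=W

t=2: phase=(2,2,8,8) vs β=3 → FL=S FR=S RL=W RR=W
t=3: phase=(3,3,9,9) vs β=3 → FL=W FR=W RL=W RR=W
t=5: phase=(5,5,11,11) vs β=3 → FL=W FR=W RL=W RR=W
t=10: phase=(10,10,4,4) vs β=3 → FL=W FR=W RL=W RR=W
t=13: phase=(1,1,7,7) vs β=3 → FL=S FR=S RL=W RR=W
t=15: phase=(3,3,9,9) vs β=3 → FL=W FR=W RL=W RR=W
t=19: phase=(7,7,1,1) vs β=3 → FL=W FR=W RL=S RR=S
t=22: phase=(10,10,4,4) vs β=3 → FL=W FR=W RL=W RR=W


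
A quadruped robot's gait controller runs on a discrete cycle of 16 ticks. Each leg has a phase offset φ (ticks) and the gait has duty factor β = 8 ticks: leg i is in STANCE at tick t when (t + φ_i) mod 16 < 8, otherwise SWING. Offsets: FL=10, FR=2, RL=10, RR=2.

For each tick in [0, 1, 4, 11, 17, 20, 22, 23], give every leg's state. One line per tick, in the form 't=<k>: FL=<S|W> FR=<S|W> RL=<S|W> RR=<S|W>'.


t=0: FL=W FR=S RL=W RR=S
t=1: FL=W FR=S RL=W RR=S
t=4: FL=W FR=S RL=W RR=S
t=11: FL=S FR=W RL=S RR=W
t=17: FL=W FR=S RL=W RR=S
t=20: FL=W FR=S RL=W RR=S
t=22: FL=S FR=W RL=S RR=W
t=23: FL=S FR=W RL=S RR=W

t=0: phase=(10,2,10,2) vs β=8 → FL=W FR=S RL=W RR=S
t=1: phase=(11,3,11,3) vs β=8 → FL=W FR=S RL=W RR=S
t=4: phase=(14,6,14,6) vs β=8 → FL=W FR=S RL=W RR=S
t=11: phase=(5,13,5,13) vs β=8 → FL=S FR=W RL=S RR=W
t=17: phase=(11,3,11,3) vs β=8 → FL=W FR=S RL=W RR=S
t=20: phase=(14,6,14,6) vs β=8 → FL=W FR=S RL=W RR=S
t=22: phase=(0,8,0,8) vs β=8 → FL=S FR=W RL=S RR=W
t=23: phase=(1,9,1,9) vs β=8 → FL=S FR=W RL=S RR=W


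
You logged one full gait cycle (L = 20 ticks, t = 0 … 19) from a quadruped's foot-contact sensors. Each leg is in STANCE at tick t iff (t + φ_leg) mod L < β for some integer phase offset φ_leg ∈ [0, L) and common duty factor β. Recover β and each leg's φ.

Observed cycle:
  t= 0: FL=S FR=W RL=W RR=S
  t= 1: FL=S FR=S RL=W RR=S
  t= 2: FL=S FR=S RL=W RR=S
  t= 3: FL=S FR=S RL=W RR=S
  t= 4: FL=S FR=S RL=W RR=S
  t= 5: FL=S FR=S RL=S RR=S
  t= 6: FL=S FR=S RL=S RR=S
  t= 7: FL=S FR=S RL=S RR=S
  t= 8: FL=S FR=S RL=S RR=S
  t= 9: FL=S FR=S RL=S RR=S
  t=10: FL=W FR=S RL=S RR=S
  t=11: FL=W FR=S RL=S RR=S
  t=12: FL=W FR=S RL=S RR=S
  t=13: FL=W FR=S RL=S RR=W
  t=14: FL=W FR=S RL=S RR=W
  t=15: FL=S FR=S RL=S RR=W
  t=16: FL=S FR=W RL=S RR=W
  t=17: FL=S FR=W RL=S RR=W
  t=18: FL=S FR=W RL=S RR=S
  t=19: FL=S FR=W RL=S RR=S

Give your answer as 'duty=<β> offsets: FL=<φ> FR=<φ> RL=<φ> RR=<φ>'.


duty=15 offsets: FL=5 FR=19 RL=15 RR=2

duty β = stance ticks per leg = 15
FL: stance ticks = 15; W→S at t=15 → φ=5
FR: stance ticks = 15; W→S at t=1 → φ=19
RL: stance ticks = 15; W→S at t=5 → φ=15
RR: stance ticks = 15; W→S at t=18 → φ=2


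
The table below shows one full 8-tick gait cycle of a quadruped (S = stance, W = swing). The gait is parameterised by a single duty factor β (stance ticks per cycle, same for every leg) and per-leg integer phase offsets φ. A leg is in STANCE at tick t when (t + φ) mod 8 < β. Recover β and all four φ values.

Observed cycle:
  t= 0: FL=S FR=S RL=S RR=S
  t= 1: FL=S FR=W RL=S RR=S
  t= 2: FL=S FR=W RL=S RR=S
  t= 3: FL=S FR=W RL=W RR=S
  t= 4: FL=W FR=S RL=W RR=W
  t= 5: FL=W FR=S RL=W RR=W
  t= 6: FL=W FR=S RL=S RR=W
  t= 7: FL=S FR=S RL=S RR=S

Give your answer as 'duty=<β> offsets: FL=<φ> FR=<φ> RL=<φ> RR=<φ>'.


duty=5 offsets: FL=1 FR=4 RL=2 RR=1

duty β = stance ticks per leg = 5
FL: stance ticks = 5; W→S at t=7 → φ=1
FR: stance ticks = 5; W→S at t=4 → φ=4
RL: stance ticks = 5; W→S at t=6 → φ=2
RR: stance ticks = 5; W→S at t=7 → φ=1


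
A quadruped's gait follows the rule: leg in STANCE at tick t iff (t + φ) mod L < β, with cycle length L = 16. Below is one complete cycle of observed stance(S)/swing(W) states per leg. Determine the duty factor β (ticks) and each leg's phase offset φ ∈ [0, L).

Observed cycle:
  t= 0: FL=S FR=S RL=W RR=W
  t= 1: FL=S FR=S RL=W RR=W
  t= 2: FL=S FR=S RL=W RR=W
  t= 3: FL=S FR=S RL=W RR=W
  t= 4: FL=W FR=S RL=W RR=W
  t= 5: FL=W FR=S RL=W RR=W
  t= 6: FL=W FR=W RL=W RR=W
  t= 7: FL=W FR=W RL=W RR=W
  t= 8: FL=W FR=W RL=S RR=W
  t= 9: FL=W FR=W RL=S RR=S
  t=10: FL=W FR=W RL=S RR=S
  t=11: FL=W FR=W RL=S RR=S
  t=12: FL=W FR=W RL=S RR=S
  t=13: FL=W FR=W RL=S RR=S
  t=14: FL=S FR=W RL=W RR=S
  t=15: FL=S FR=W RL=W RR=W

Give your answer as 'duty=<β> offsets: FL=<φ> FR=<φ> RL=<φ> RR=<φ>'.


duty β = stance ticks per leg = 6
FL: stance ticks = 6; W→S at t=14 → φ=2
FR: stance ticks = 6; W→S at t=0 → φ=0
RL: stance ticks = 6; W→S at t=8 → φ=8
RR: stance ticks = 6; W→S at t=9 → φ=7

duty=6 offsets: FL=2 FR=0 RL=8 RR=7


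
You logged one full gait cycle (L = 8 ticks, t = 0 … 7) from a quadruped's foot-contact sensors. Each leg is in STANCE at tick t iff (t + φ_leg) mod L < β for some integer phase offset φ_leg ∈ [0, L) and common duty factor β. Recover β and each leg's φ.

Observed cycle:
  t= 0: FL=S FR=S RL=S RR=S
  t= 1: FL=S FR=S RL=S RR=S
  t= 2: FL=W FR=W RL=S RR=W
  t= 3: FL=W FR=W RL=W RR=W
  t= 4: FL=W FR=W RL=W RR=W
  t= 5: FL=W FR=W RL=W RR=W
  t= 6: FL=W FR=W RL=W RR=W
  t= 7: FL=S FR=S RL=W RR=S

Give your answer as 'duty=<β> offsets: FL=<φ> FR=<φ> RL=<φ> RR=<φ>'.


duty β = stance ticks per leg = 3
FL: stance ticks = 3; W→S at t=7 → φ=1
FR: stance ticks = 3; W→S at t=7 → φ=1
RL: stance ticks = 3; W→S at t=0 → φ=0
RR: stance ticks = 3; W→S at t=7 → φ=1

duty=3 offsets: FL=1 FR=1 RL=0 RR=1


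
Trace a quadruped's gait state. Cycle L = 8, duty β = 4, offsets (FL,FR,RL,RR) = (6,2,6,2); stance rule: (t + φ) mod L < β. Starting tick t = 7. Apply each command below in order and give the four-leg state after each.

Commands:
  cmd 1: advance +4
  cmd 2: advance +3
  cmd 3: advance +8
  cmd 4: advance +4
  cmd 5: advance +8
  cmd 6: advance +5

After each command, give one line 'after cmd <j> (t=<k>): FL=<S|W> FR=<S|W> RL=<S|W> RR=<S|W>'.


after cmd 1 (t=11): FL=S FR=W RL=S RR=W
after cmd 2 (t=14): FL=W FR=S RL=W RR=S
after cmd 3 (t=22): FL=W FR=S RL=W RR=S
after cmd 4 (t=26): FL=S FR=W RL=S RR=W
after cmd 5 (t=34): FL=S FR=W RL=S RR=W
after cmd 6 (t=39): FL=W FR=S RL=W RR=S

start t=7: FL=W FR=S RL=W RR=S
cmd 1: advance +4 → t=11, phase=(1,5,1,5) → FL=S FR=W RL=S RR=W
cmd 2: advance +3 → t=14, phase=(4,0,4,0) → FL=W FR=S RL=W RR=S
cmd 3: advance +8 → t=22, phase=(4,0,4,0) → FL=W FR=S RL=W RR=S
cmd 4: advance +4 → t=26, phase=(0,4,0,4) → FL=S FR=W RL=S RR=W
cmd 5: advance +8 → t=34, phase=(0,4,0,4) → FL=S FR=W RL=S RR=W
cmd 6: advance +5 → t=39, phase=(5,1,5,1) → FL=W FR=S RL=W RR=S


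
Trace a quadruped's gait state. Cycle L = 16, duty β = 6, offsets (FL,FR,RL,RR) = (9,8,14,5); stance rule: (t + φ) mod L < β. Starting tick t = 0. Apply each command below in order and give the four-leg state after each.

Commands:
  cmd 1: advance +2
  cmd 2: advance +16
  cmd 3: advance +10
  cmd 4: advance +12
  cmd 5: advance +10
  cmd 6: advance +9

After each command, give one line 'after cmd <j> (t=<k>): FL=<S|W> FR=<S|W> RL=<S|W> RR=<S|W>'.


after cmd 1 (t=2): FL=W FR=W RL=S RR=W
after cmd 2 (t=18): FL=W FR=W RL=S RR=W
after cmd 3 (t=28): FL=S FR=S RL=W RR=S
after cmd 4 (t=40): FL=S FR=S RL=W RR=W
after cmd 5 (t=50): FL=W FR=W RL=S RR=W
after cmd 6 (t=59): FL=S FR=S RL=W RR=S

start t=0: FL=W FR=W RL=W RR=S
cmd 1: advance +2 → t=2, phase=(11,10,0,7) → FL=W FR=W RL=S RR=W
cmd 2: advance +16 → t=18, phase=(11,10,0,7) → FL=W FR=W RL=S RR=W
cmd 3: advance +10 → t=28, phase=(5,4,10,1) → FL=S FR=S RL=W RR=S
cmd 4: advance +12 → t=40, phase=(1,0,6,13) → FL=S FR=S RL=W RR=W
cmd 5: advance +10 → t=50, phase=(11,10,0,7) → FL=W FR=W RL=S RR=W
cmd 6: advance +9 → t=59, phase=(4,3,9,0) → FL=S FR=S RL=W RR=S


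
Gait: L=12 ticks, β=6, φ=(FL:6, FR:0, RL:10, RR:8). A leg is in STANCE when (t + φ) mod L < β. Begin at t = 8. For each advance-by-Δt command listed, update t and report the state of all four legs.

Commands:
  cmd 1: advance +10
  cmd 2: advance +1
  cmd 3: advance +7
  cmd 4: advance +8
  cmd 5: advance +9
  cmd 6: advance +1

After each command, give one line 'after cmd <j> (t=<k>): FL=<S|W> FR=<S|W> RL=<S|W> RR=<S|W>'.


after cmd 1 (t=18): FL=S FR=W RL=S RR=S
after cmd 2 (t=19): FL=S FR=W RL=S RR=S
after cmd 3 (t=26): FL=W FR=S RL=S RR=W
after cmd 4 (t=34): FL=S FR=W RL=W RR=W
after cmd 5 (t=43): FL=S FR=W RL=S RR=S
after cmd 6 (t=44): FL=S FR=W RL=W RR=S

start t=8: FL=S FR=W RL=W RR=S
cmd 1: advance +10 → t=18, phase=(0,6,4,2) → FL=S FR=W RL=S RR=S
cmd 2: advance +1 → t=19, phase=(1,7,5,3) → FL=S FR=W RL=S RR=S
cmd 3: advance +7 → t=26, phase=(8,2,0,10) → FL=W FR=S RL=S RR=W
cmd 4: advance +8 → t=34, phase=(4,10,8,6) → FL=S FR=W RL=W RR=W
cmd 5: advance +9 → t=43, phase=(1,7,5,3) → FL=S FR=W RL=S RR=S
cmd 6: advance +1 → t=44, phase=(2,8,6,4) → FL=S FR=W RL=W RR=S


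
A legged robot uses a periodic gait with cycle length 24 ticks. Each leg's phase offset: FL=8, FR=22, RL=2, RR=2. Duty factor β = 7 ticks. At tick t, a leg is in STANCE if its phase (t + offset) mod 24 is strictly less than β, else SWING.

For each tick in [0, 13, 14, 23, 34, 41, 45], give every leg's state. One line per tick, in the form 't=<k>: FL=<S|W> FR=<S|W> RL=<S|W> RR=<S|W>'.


t=0: phase=(8,22,2,2) vs β=7 → FL=W FR=W RL=S RR=S
t=13: phase=(21,11,15,15) vs β=7 → FL=W FR=W RL=W RR=W
t=14: phase=(22,12,16,16) vs β=7 → FL=W FR=W RL=W RR=W
t=23: phase=(7,21,1,1) vs β=7 → FL=W FR=W RL=S RR=S
t=34: phase=(18,8,12,12) vs β=7 → FL=W FR=W RL=W RR=W
t=41: phase=(1,15,19,19) vs β=7 → FL=S FR=W RL=W RR=W
t=45: phase=(5,19,23,23) vs β=7 → FL=S FR=W RL=W RR=W

t=0: FL=W FR=W RL=S RR=S
t=13: FL=W FR=W RL=W RR=W
t=14: FL=W FR=W RL=W RR=W
t=23: FL=W FR=W RL=S RR=S
t=34: FL=W FR=W RL=W RR=W
t=41: FL=S FR=W RL=W RR=W
t=45: FL=S FR=W RL=W RR=W


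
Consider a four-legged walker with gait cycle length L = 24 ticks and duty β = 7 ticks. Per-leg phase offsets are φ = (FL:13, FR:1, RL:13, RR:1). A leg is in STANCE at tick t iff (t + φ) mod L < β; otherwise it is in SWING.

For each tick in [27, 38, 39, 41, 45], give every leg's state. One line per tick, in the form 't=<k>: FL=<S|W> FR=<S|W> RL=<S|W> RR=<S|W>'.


t=27: phase=(16,4,16,4) vs β=7 → FL=W FR=S RL=W RR=S
t=38: phase=(3,15,3,15) vs β=7 → FL=S FR=W RL=S RR=W
t=39: phase=(4,16,4,16) vs β=7 → FL=S FR=W RL=S RR=W
t=41: phase=(6,18,6,18) vs β=7 → FL=S FR=W RL=S RR=W
t=45: phase=(10,22,10,22) vs β=7 → FL=W FR=W RL=W RR=W

t=27: FL=W FR=S RL=W RR=S
t=38: FL=S FR=W RL=S RR=W
t=39: FL=S FR=W RL=S RR=W
t=41: FL=S FR=W RL=S RR=W
t=45: FL=W FR=W RL=W RR=W


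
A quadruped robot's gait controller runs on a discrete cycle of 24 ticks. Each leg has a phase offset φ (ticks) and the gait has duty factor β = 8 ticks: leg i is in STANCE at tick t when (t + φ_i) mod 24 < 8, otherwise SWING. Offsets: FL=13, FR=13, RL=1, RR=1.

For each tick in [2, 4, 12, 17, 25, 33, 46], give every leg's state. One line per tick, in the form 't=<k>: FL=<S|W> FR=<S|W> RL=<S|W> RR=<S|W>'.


t=2: phase=(15,15,3,3) vs β=8 → FL=W FR=W RL=S RR=S
t=4: phase=(17,17,5,5) vs β=8 → FL=W FR=W RL=S RR=S
t=12: phase=(1,1,13,13) vs β=8 → FL=S FR=S RL=W RR=W
t=17: phase=(6,6,18,18) vs β=8 → FL=S FR=S RL=W RR=W
t=25: phase=(14,14,2,2) vs β=8 → FL=W FR=W RL=S RR=S
t=33: phase=(22,22,10,10) vs β=8 → FL=W FR=W RL=W RR=W
t=46: phase=(11,11,23,23) vs β=8 → FL=W FR=W RL=W RR=W

t=2: FL=W FR=W RL=S RR=S
t=4: FL=W FR=W RL=S RR=S
t=12: FL=S FR=S RL=W RR=W
t=17: FL=S FR=S RL=W RR=W
t=25: FL=W FR=W RL=S RR=S
t=33: FL=W FR=W RL=W RR=W
t=46: FL=W FR=W RL=W RR=W


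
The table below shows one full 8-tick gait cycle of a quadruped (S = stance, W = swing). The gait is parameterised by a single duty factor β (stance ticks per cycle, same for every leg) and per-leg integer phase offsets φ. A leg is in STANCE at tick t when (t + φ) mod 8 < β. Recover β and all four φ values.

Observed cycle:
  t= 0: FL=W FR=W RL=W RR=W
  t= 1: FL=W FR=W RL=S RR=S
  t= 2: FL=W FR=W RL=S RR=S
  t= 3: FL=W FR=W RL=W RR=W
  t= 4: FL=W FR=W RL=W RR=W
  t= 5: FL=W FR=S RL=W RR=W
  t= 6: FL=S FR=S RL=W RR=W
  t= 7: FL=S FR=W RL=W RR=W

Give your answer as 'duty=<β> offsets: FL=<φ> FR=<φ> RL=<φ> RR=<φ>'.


duty=2 offsets: FL=2 FR=3 RL=7 RR=7

duty β = stance ticks per leg = 2
FL: stance ticks = 2; W→S at t=6 → φ=2
FR: stance ticks = 2; W→S at t=5 → φ=3
RL: stance ticks = 2; W→S at t=1 → φ=7
RR: stance ticks = 2; W→S at t=1 → φ=7


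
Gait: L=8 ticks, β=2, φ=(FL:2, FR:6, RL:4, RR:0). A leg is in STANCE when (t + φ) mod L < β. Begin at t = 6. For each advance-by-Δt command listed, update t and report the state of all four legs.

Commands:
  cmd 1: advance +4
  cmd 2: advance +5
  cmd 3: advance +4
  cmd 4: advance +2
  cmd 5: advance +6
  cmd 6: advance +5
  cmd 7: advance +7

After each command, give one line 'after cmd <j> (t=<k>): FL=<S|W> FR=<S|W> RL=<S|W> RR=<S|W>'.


start t=6: FL=S FR=W RL=W RR=W
cmd 1: advance +4 → t=10, phase=(4,0,6,2) → FL=W FR=S RL=W RR=W
cmd 2: advance +5 → t=15, phase=(1,5,3,7) → FL=S FR=W RL=W RR=W
cmd 3: advance +4 → t=19, phase=(5,1,7,3) → FL=W FR=S RL=W RR=W
cmd 4: advance +2 → t=21, phase=(7,3,1,5) → FL=W FR=W RL=S RR=W
cmd 5: advance +6 → t=27, phase=(5,1,7,3) → FL=W FR=S RL=W RR=W
cmd 6: advance +5 → t=32, phase=(2,6,4,0) → FL=W FR=W RL=W RR=S
cmd 7: advance +7 → t=39, phase=(1,5,3,7) → FL=S FR=W RL=W RR=W

after cmd 1 (t=10): FL=W FR=S RL=W RR=W
after cmd 2 (t=15): FL=S FR=W RL=W RR=W
after cmd 3 (t=19): FL=W FR=S RL=W RR=W
after cmd 4 (t=21): FL=W FR=W RL=S RR=W
after cmd 5 (t=27): FL=W FR=S RL=W RR=W
after cmd 6 (t=32): FL=W FR=W RL=W RR=S
after cmd 7 (t=39): FL=S FR=W RL=W RR=W


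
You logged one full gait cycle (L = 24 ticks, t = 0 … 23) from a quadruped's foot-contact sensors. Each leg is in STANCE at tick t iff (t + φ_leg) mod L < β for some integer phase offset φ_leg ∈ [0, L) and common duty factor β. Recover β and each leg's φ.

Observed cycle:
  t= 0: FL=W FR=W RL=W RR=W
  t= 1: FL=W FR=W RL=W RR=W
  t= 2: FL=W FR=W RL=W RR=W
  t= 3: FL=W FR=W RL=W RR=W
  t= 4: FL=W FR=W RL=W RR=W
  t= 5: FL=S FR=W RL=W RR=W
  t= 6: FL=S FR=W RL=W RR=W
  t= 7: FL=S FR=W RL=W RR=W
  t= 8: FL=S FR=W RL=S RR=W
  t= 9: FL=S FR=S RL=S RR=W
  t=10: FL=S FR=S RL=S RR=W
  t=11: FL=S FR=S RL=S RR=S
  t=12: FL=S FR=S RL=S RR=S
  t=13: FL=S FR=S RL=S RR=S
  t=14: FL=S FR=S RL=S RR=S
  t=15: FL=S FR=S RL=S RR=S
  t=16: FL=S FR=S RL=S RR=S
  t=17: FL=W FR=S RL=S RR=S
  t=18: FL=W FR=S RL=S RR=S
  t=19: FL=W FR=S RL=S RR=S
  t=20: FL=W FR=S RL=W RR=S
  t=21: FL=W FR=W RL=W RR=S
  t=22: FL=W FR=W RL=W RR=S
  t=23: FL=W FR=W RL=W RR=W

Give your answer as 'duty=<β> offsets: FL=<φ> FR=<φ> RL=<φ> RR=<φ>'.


duty=12 offsets: FL=19 FR=15 RL=16 RR=13

duty β = stance ticks per leg = 12
FL: stance ticks = 12; W→S at t=5 → φ=19
FR: stance ticks = 12; W→S at t=9 → φ=15
RL: stance ticks = 12; W→S at t=8 → φ=16
RR: stance ticks = 12; W→S at t=11 → φ=13


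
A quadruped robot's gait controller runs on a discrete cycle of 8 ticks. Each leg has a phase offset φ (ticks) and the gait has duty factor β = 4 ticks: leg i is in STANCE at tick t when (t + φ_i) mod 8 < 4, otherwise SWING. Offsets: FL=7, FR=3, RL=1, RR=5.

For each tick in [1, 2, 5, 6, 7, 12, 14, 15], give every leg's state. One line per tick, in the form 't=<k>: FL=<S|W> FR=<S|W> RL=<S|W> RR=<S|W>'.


t=1: phase=(0,4,2,6) vs β=4 → FL=S FR=W RL=S RR=W
t=2: phase=(1,5,3,7) vs β=4 → FL=S FR=W RL=S RR=W
t=5: phase=(4,0,6,2) vs β=4 → FL=W FR=S RL=W RR=S
t=6: phase=(5,1,7,3) vs β=4 → FL=W FR=S RL=W RR=S
t=7: phase=(6,2,0,4) vs β=4 → FL=W FR=S RL=S RR=W
t=12: phase=(3,7,5,1) vs β=4 → FL=S FR=W RL=W RR=S
t=14: phase=(5,1,7,3) vs β=4 → FL=W FR=S RL=W RR=S
t=15: phase=(6,2,0,4) vs β=4 → FL=W FR=S RL=S RR=W

t=1: FL=S FR=W RL=S RR=W
t=2: FL=S FR=W RL=S RR=W
t=5: FL=W FR=S RL=W RR=S
t=6: FL=W FR=S RL=W RR=S
t=7: FL=W FR=S RL=S RR=W
t=12: FL=S FR=W RL=W RR=S
t=14: FL=W FR=S RL=W RR=S
t=15: FL=W FR=S RL=S RR=W


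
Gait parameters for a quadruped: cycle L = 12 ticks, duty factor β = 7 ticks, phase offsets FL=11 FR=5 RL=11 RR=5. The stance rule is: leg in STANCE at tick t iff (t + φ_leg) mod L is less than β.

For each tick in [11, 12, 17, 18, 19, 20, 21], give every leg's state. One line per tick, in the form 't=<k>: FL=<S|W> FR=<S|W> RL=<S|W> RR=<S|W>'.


t=11: FL=W FR=S RL=W RR=S
t=12: FL=W FR=S RL=W RR=S
t=17: FL=S FR=W RL=S RR=W
t=18: FL=S FR=W RL=S RR=W
t=19: FL=S FR=S RL=S RR=S
t=20: FL=W FR=S RL=W RR=S
t=21: FL=W FR=S RL=W RR=S

t=11: phase=(10,4,10,4) vs β=7 → FL=W FR=S RL=W RR=S
t=12: phase=(11,5,11,5) vs β=7 → FL=W FR=S RL=W RR=S
t=17: phase=(4,10,4,10) vs β=7 → FL=S FR=W RL=S RR=W
t=18: phase=(5,11,5,11) vs β=7 → FL=S FR=W RL=S RR=W
t=19: phase=(6,0,6,0) vs β=7 → FL=S FR=S RL=S RR=S
t=20: phase=(7,1,7,1) vs β=7 → FL=W FR=S RL=W RR=S
t=21: phase=(8,2,8,2) vs β=7 → FL=W FR=S RL=W RR=S


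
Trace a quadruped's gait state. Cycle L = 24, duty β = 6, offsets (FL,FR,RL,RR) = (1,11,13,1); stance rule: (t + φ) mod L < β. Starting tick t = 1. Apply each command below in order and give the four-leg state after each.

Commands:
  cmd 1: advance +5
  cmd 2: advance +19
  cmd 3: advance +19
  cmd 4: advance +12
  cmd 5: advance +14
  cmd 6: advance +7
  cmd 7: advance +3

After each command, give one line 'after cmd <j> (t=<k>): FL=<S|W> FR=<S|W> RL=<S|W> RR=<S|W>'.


after cmd 1 (t=6): FL=W FR=W RL=W RR=W
after cmd 2 (t=25): FL=S FR=W RL=W RR=S
after cmd 3 (t=44): FL=W FR=W RL=W RR=W
after cmd 4 (t=56): FL=W FR=W RL=W RR=W
after cmd 5 (t=70): FL=W FR=W RL=W RR=W
after cmd 6 (t=77): FL=W FR=W RL=W RR=W
after cmd 7 (t=80): FL=W FR=W RL=W RR=W

start t=1: FL=S FR=W RL=W RR=S
cmd 1: advance +5 → t=6, phase=(7,17,19,7) → FL=W FR=W RL=W RR=W
cmd 2: advance +19 → t=25, phase=(2,12,14,2) → FL=S FR=W RL=W RR=S
cmd 3: advance +19 → t=44, phase=(21,7,9,21) → FL=W FR=W RL=W RR=W
cmd 4: advance +12 → t=56, phase=(9,19,21,9) → FL=W FR=W RL=W RR=W
cmd 5: advance +14 → t=70, phase=(23,9,11,23) → FL=W FR=W RL=W RR=W
cmd 6: advance +7 → t=77, phase=(6,16,18,6) → FL=W FR=W RL=W RR=W
cmd 7: advance +3 → t=80, phase=(9,19,21,9) → FL=W FR=W RL=W RR=W


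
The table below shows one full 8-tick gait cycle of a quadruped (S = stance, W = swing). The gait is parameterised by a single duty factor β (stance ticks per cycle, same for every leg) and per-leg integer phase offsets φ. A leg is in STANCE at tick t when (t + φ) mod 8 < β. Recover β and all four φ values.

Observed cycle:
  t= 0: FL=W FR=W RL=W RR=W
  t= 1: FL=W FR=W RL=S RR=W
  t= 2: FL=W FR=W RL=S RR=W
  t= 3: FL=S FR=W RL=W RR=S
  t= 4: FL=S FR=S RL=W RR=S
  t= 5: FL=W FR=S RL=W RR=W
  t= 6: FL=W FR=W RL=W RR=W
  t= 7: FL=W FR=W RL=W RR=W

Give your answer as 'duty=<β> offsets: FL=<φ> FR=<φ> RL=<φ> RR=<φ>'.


duty=2 offsets: FL=5 FR=4 RL=7 RR=5

duty β = stance ticks per leg = 2
FL: stance ticks = 2; W→S at t=3 → φ=5
FR: stance ticks = 2; W→S at t=4 → φ=4
RL: stance ticks = 2; W→S at t=1 → φ=7
RR: stance ticks = 2; W→S at t=3 → φ=5


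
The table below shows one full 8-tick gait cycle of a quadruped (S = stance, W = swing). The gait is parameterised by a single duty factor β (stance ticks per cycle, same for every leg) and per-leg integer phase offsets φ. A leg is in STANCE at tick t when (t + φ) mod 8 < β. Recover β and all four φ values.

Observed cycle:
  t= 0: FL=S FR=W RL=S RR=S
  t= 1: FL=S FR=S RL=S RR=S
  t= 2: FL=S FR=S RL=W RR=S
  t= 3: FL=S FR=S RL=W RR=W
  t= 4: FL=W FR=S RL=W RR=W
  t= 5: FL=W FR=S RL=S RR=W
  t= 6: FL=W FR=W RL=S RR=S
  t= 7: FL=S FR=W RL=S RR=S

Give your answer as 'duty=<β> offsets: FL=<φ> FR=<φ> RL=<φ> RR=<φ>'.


duty β = stance ticks per leg = 5
FL: stance ticks = 5; W→S at t=7 → φ=1
FR: stance ticks = 5; W→S at t=1 → φ=7
RL: stance ticks = 5; W→S at t=5 → φ=3
RR: stance ticks = 5; W→S at t=6 → φ=2

duty=5 offsets: FL=1 FR=7 RL=3 RR=2


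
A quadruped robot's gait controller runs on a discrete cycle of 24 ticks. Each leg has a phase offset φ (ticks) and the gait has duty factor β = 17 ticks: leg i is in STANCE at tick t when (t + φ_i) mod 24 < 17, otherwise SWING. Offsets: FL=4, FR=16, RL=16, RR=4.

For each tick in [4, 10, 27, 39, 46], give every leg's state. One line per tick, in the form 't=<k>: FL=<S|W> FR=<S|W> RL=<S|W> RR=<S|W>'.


t=4: FL=S FR=W RL=W RR=S
t=10: FL=S FR=S RL=S RR=S
t=27: FL=S FR=W RL=W RR=S
t=39: FL=W FR=S RL=S RR=W
t=46: FL=S FR=S RL=S RR=S

t=4: phase=(8,20,20,8) vs β=17 → FL=S FR=W RL=W RR=S
t=10: phase=(14,2,2,14) vs β=17 → FL=S FR=S RL=S RR=S
t=27: phase=(7,19,19,7) vs β=17 → FL=S FR=W RL=W RR=S
t=39: phase=(19,7,7,19) vs β=17 → FL=W FR=S RL=S RR=W
t=46: phase=(2,14,14,2) vs β=17 → FL=S FR=S RL=S RR=S


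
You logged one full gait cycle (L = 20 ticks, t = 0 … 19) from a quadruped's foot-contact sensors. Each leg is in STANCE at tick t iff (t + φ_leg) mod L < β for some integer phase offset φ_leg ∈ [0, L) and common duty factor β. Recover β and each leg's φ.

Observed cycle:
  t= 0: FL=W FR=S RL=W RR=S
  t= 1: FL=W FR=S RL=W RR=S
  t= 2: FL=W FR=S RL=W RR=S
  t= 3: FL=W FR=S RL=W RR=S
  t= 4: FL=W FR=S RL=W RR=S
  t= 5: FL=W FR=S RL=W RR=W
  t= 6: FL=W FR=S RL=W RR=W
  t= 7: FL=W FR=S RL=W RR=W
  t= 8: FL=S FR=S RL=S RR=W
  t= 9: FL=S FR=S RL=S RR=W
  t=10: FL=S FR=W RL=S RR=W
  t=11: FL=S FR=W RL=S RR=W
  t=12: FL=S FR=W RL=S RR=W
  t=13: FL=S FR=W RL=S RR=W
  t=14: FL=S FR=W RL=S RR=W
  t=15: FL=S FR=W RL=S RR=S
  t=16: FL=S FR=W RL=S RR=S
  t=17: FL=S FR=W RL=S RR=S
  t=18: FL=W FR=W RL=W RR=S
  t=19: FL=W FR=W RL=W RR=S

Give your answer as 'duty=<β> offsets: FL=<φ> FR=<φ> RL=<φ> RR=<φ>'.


duty=10 offsets: FL=12 FR=0 RL=12 RR=5

duty β = stance ticks per leg = 10
FL: stance ticks = 10; W→S at t=8 → φ=12
FR: stance ticks = 10; W→S at t=0 → φ=0
RL: stance ticks = 10; W→S at t=8 → φ=12
RR: stance ticks = 10; W→S at t=15 → φ=5


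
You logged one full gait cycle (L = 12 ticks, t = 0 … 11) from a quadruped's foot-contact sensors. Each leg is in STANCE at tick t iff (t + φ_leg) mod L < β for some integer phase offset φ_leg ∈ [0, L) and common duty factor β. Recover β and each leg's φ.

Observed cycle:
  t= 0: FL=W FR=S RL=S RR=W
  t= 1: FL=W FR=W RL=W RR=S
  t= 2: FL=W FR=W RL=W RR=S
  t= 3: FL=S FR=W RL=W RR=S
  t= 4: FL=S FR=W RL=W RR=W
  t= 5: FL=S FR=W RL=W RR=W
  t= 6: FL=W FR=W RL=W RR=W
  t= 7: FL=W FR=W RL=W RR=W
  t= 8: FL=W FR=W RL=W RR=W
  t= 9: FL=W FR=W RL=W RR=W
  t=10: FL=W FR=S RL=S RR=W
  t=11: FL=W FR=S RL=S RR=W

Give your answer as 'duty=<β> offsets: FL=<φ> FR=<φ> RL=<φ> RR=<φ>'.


duty β = stance ticks per leg = 3
FL: stance ticks = 3; W→S at t=3 → φ=9
FR: stance ticks = 3; W→S at t=10 → φ=2
RL: stance ticks = 3; W→S at t=10 → φ=2
RR: stance ticks = 3; W→S at t=1 → φ=11

duty=3 offsets: FL=9 FR=2 RL=2 RR=11


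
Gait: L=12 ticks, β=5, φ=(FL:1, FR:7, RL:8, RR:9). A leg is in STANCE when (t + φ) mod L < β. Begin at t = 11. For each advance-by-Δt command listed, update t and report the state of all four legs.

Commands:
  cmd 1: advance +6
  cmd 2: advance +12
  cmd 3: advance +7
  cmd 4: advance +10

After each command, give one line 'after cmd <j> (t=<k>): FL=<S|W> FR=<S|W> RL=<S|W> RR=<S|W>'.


after cmd 1 (t=17): FL=W FR=S RL=S RR=S
after cmd 2 (t=29): FL=W FR=S RL=S RR=S
after cmd 3 (t=36): FL=S FR=W RL=W RR=W
after cmd 4 (t=46): FL=W FR=W RL=W RR=W

start t=11: FL=S FR=W RL=W RR=W
cmd 1: advance +6 → t=17, phase=(6,0,1,2) → FL=W FR=S RL=S RR=S
cmd 2: advance +12 → t=29, phase=(6,0,1,2) → FL=W FR=S RL=S RR=S
cmd 3: advance +7 → t=36, phase=(1,7,8,9) → FL=S FR=W RL=W RR=W
cmd 4: advance +10 → t=46, phase=(11,5,6,7) → FL=W FR=W RL=W RR=W


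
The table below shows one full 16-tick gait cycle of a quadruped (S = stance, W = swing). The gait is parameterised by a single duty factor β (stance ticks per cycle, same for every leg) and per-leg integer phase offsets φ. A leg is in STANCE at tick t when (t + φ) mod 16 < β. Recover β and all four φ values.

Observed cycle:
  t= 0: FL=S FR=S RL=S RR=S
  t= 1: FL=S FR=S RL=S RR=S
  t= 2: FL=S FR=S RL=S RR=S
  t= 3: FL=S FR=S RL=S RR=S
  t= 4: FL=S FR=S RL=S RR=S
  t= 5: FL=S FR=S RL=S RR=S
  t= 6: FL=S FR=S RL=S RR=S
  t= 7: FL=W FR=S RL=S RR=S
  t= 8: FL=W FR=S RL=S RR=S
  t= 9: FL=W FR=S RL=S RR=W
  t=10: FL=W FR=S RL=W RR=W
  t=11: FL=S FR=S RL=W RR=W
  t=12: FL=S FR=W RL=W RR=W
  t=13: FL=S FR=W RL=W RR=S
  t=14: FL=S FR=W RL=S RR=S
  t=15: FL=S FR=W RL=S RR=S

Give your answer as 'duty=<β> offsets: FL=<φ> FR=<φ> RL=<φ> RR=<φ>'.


duty β = stance ticks per leg = 12
FL: stance ticks = 12; W→S at t=11 → φ=5
FR: stance ticks = 12; W→S at t=0 → φ=0
RL: stance ticks = 12; W→S at t=14 → φ=2
RR: stance ticks = 12; W→S at t=13 → φ=3

duty=12 offsets: FL=5 FR=0 RL=2 RR=3


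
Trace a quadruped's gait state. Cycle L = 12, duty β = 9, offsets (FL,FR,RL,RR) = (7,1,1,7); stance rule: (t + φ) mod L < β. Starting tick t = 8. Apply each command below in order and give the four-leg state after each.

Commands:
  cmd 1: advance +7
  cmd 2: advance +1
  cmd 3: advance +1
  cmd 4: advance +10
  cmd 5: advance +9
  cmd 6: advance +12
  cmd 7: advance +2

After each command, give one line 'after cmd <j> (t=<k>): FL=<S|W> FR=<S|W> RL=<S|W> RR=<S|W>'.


start t=8: FL=S FR=W RL=W RR=S
cmd 1: advance +7 → t=15, phase=(10,4,4,10) → FL=W FR=S RL=S RR=W
cmd 2: advance +1 → t=16, phase=(11,5,5,11) → FL=W FR=S RL=S RR=W
cmd 3: advance +1 → t=17, phase=(0,6,6,0) → FL=S FR=S RL=S RR=S
cmd 4: advance +10 → t=27, phase=(10,4,4,10) → FL=W FR=S RL=S RR=W
cmd 5: advance +9 → t=36, phase=(7,1,1,7) → FL=S FR=S RL=S RR=S
cmd 6: advance +12 → t=48, phase=(7,1,1,7) → FL=S FR=S RL=S RR=S
cmd 7: advance +2 → t=50, phase=(9,3,3,9) → FL=W FR=S RL=S RR=W

after cmd 1 (t=15): FL=W FR=S RL=S RR=W
after cmd 2 (t=16): FL=W FR=S RL=S RR=W
after cmd 3 (t=17): FL=S FR=S RL=S RR=S
after cmd 4 (t=27): FL=W FR=S RL=S RR=W
after cmd 5 (t=36): FL=S FR=S RL=S RR=S
after cmd 6 (t=48): FL=S FR=S RL=S RR=S
after cmd 7 (t=50): FL=W FR=S RL=S RR=W


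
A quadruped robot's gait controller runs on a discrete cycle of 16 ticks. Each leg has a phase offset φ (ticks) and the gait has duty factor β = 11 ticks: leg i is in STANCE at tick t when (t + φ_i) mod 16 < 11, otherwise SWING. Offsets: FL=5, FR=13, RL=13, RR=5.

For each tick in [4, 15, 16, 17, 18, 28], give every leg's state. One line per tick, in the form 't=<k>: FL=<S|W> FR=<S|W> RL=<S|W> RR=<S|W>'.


t=4: phase=(9,1,1,9) vs β=11 → FL=S FR=S RL=S RR=S
t=15: phase=(4,12,12,4) vs β=11 → FL=S FR=W RL=W RR=S
t=16: phase=(5,13,13,5) vs β=11 → FL=S FR=W RL=W RR=S
t=17: phase=(6,14,14,6) vs β=11 → FL=S FR=W RL=W RR=S
t=18: phase=(7,15,15,7) vs β=11 → FL=S FR=W RL=W RR=S
t=28: phase=(1,9,9,1) vs β=11 → FL=S FR=S RL=S RR=S

t=4: FL=S FR=S RL=S RR=S
t=15: FL=S FR=W RL=W RR=S
t=16: FL=S FR=W RL=W RR=S
t=17: FL=S FR=W RL=W RR=S
t=18: FL=S FR=W RL=W RR=S
t=28: FL=S FR=S RL=S RR=S


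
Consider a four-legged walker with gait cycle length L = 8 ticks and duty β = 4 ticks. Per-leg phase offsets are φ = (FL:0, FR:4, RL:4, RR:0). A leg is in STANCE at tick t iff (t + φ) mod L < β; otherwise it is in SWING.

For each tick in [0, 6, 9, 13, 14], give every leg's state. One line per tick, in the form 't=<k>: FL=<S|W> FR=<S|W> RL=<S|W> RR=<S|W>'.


t=0: phase=(0,4,4,0) vs β=4 → FL=S FR=W RL=W RR=S
t=6: phase=(6,2,2,6) vs β=4 → FL=W FR=S RL=S RR=W
t=9: phase=(1,5,5,1) vs β=4 → FL=S FR=W RL=W RR=S
t=13: phase=(5,1,1,5) vs β=4 → FL=W FR=S RL=S RR=W
t=14: phase=(6,2,2,6) vs β=4 → FL=W FR=S RL=S RR=W

t=0: FL=S FR=W RL=W RR=S
t=6: FL=W FR=S RL=S RR=W
t=9: FL=S FR=W RL=W RR=S
t=13: FL=W FR=S RL=S RR=W
t=14: FL=W FR=S RL=S RR=W


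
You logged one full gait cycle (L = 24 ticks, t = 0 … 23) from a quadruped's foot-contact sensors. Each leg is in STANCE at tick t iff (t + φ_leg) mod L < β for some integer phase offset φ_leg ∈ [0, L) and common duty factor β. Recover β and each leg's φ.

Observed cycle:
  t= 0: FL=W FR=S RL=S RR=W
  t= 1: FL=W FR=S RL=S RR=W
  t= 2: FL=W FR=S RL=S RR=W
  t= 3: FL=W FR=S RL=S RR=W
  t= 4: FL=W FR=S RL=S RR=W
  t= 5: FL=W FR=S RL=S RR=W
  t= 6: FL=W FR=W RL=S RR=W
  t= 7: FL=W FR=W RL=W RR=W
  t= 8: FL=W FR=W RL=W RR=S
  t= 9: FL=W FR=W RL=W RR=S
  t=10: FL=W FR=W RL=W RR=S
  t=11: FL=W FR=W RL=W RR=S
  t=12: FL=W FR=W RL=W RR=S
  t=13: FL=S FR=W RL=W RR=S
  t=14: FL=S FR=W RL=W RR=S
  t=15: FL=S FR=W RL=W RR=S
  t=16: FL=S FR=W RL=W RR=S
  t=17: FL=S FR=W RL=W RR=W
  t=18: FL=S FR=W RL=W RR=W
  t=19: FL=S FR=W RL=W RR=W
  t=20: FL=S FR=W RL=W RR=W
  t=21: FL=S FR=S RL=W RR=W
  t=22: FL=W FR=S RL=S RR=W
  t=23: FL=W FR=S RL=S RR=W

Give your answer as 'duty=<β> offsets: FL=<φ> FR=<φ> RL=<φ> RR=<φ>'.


duty β = stance ticks per leg = 9
FL: stance ticks = 9; W→S at t=13 → φ=11
FR: stance ticks = 9; W→S at t=21 → φ=3
RL: stance ticks = 9; W→S at t=22 → φ=2
RR: stance ticks = 9; W→S at t=8 → φ=16

duty=9 offsets: FL=11 FR=3 RL=2 RR=16


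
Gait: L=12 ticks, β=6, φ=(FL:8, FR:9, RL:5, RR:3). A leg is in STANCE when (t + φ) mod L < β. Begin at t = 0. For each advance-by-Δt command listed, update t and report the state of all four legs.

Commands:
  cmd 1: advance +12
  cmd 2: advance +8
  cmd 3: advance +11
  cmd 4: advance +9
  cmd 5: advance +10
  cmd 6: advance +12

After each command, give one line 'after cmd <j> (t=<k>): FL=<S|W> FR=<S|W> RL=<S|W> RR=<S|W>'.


start t=0: FL=W FR=W RL=S RR=S
cmd 1: advance +12 → t=12, phase=(8,9,5,3) → FL=W FR=W RL=S RR=S
cmd 2: advance +8 → t=20, phase=(4,5,1,11) → FL=S FR=S RL=S RR=W
cmd 3: advance +11 → t=31, phase=(3,4,0,10) → FL=S FR=S RL=S RR=W
cmd 4: advance +9 → t=40, phase=(0,1,9,7) → FL=S FR=S RL=W RR=W
cmd 5: advance +10 → t=50, phase=(10,11,7,5) → FL=W FR=W RL=W RR=S
cmd 6: advance +12 → t=62, phase=(10,11,7,5) → FL=W FR=W RL=W RR=S

after cmd 1 (t=12): FL=W FR=W RL=S RR=S
after cmd 2 (t=20): FL=S FR=S RL=S RR=W
after cmd 3 (t=31): FL=S FR=S RL=S RR=W
after cmd 4 (t=40): FL=S FR=S RL=W RR=W
after cmd 5 (t=50): FL=W FR=W RL=W RR=S
after cmd 6 (t=62): FL=W FR=W RL=W RR=S


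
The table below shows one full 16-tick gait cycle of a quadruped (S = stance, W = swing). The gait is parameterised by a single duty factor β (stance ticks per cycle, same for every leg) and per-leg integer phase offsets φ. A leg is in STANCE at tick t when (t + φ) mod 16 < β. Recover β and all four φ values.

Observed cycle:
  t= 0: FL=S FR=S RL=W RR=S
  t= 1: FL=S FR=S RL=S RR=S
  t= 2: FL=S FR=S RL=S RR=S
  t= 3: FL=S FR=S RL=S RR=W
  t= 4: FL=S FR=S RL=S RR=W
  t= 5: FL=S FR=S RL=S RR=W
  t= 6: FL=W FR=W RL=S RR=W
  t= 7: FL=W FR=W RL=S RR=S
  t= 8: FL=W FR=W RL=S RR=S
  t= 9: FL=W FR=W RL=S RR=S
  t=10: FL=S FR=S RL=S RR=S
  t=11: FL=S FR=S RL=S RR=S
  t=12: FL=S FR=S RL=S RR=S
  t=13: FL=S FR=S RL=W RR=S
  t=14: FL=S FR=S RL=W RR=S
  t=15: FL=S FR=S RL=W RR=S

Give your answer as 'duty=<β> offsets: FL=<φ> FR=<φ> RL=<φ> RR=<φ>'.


duty β = stance ticks per leg = 12
FL: stance ticks = 12; W→S at t=10 → φ=6
FR: stance ticks = 12; W→S at t=10 → φ=6
RL: stance ticks = 12; W→S at t=1 → φ=15
RR: stance ticks = 12; W→S at t=7 → φ=9

duty=12 offsets: FL=6 FR=6 RL=15 RR=9


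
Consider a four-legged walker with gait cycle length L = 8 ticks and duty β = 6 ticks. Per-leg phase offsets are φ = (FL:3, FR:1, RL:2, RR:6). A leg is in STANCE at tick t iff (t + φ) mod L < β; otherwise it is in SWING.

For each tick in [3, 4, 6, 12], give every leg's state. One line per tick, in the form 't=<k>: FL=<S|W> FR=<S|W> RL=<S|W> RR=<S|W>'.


t=3: phase=(6,4,5,1) vs β=6 → FL=W FR=S RL=S RR=S
t=4: phase=(7,5,6,2) vs β=6 → FL=W FR=S RL=W RR=S
t=6: phase=(1,7,0,4) vs β=6 → FL=S FR=W RL=S RR=S
t=12: phase=(7,5,6,2) vs β=6 → FL=W FR=S RL=W RR=S

t=3: FL=W FR=S RL=S RR=S
t=4: FL=W FR=S RL=W RR=S
t=6: FL=S FR=W RL=S RR=S
t=12: FL=W FR=S RL=W RR=S


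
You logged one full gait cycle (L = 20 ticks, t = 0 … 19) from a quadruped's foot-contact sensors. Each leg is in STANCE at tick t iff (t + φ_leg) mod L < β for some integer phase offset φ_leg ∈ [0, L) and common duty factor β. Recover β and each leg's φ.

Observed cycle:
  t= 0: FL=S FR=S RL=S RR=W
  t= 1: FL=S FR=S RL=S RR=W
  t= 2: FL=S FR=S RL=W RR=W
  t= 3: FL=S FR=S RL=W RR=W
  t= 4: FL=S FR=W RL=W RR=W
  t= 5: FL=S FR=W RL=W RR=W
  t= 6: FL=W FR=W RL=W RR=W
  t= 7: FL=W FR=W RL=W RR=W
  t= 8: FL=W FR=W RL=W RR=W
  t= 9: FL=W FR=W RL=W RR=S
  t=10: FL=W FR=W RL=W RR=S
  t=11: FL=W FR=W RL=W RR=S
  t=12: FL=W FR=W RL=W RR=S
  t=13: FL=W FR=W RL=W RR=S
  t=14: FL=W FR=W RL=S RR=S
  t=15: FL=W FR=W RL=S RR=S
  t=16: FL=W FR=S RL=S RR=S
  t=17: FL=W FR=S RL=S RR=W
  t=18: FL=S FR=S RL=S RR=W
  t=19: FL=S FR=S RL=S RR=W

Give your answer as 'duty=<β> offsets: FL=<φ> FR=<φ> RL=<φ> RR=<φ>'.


duty=8 offsets: FL=2 FR=4 RL=6 RR=11

duty β = stance ticks per leg = 8
FL: stance ticks = 8; W→S at t=18 → φ=2
FR: stance ticks = 8; W→S at t=16 → φ=4
RL: stance ticks = 8; W→S at t=14 → φ=6
RR: stance ticks = 8; W→S at t=9 → φ=11


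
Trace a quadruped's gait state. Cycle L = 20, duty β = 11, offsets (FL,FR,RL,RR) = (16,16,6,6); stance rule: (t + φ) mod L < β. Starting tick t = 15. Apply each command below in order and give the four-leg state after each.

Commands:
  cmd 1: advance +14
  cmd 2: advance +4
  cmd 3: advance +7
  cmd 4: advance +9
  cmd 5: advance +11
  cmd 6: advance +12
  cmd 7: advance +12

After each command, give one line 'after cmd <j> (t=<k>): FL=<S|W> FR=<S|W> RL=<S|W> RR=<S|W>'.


start t=15: FL=W FR=W RL=S RR=S
cmd 1: advance +14 → t=29, phase=(5,5,15,15) → FL=S FR=S RL=W RR=W
cmd 2: advance +4 → t=33, phase=(9,9,19,19) → FL=S FR=S RL=W RR=W
cmd 3: advance +7 → t=40, phase=(16,16,6,6) → FL=W FR=W RL=S RR=S
cmd 4: advance +9 → t=49, phase=(5,5,15,15) → FL=S FR=S RL=W RR=W
cmd 5: advance +11 → t=60, phase=(16,16,6,6) → FL=W FR=W RL=S RR=S
cmd 6: advance +12 → t=72, phase=(8,8,18,18) → FL=S FR=S RL=W RR=W
cmd 7: advance +12 → t=84, phase=(0,0,10,10) → FL=S FR=S RL=S RR=S

after cmd 1 (t=29): FL=S FR=S RL=W RR=W
after cmd 2 (t=33): FL=S FR=S RL=W RR=W
after cmd 3 (t=40): FL=W FR=W RL=S RR=S
after cmd 4 (t=49): FL=S FR=S RL=W RR=W
after cmd 5 (t=60): FL=W FR=W RL=S RR=S
after cmd 6 (t=72): FL=S FR=S RL=W RR=W
after cmd 7 (t=84): FL=S FR=S RL=S RR=S


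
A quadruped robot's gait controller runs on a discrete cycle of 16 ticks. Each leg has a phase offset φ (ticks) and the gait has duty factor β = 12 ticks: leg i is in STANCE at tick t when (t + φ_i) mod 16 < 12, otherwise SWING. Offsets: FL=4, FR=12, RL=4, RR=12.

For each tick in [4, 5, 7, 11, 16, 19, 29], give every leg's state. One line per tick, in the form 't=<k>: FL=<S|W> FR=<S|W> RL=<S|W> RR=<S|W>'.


t=4: FL=S FR=S RL=S RR=S
t=5: FL=S FR=S RL=S RR=S
t=7: FL=S FR=S RL=S RR=S
t=11: FL=W FR=S RL=W RR=S
t=16: FL=S FR=W RL=S RR=W
t=19: FL=S FR=W RL=S RR=W
t=29: FL=S FR=S RL=S RR=S

t=4: phase=(8,0,8,0) vs β=12 → FL=S FR=S RL=S RR=S
t=5: phase=(9,1,9,1) vs β=12 → FL=S FR=S RL=S RR=S
t=7: phase=(11,3,11,3) vs β=12 → FL=S FR=S RL=S RR=S
t=11: phase=(15,7,15,7) vs β=12 → FL=W FR=S RL=W RR=S
t=16: phase=(4,12,4,12) vs β=12 → FL=S FR=W RL=S RR=W
t=19: phase=(7,15,7,15) vs β=12 → FL=S FR=W RL=S RR=W
t=29: phase=(1,9,1,9) vs β=12 → FL=S FR=S RL=S RR=S


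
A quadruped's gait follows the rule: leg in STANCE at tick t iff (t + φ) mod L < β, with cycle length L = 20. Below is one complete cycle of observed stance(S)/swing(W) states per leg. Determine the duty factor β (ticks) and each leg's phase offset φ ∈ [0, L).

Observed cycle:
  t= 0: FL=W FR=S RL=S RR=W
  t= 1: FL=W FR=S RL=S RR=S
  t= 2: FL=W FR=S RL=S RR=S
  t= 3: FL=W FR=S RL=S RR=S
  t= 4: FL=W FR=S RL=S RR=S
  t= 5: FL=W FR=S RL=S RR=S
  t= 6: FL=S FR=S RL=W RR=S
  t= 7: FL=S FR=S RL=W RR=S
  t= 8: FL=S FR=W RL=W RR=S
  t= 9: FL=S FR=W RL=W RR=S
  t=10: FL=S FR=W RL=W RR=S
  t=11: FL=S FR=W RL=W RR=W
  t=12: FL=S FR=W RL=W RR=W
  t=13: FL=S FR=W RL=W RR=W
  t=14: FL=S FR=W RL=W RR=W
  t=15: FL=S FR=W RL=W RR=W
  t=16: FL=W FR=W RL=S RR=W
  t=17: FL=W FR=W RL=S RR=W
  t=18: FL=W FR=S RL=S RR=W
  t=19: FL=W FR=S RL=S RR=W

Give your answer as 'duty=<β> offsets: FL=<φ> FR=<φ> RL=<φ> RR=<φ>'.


duty=10 offsets: FL=14 FR=2 RL=4 RR=19

duty β = stance ticks per leg = 10
FL: stance ticks = 10; W→S at t=6 → φ=14
FR: stance ticks = 10; W→S at t=18 → φ=2
RL: stance ticks = 10; W→S at t=16 → φ=4
RR: stance ticks = 10; W→S at t=1 → φ=19
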